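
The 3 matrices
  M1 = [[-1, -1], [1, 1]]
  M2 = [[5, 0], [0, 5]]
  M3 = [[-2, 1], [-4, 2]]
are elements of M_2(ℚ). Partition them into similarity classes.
Characteristic polynomials: χ_{M1} = x^2, χ_{M2} = (x - 5)^2, χ_{M3} = x^2.

{M1, M3}: invariant factors x^2.

{M2}: invariant factors x - 5, x - 5.

Matrices are similar if and only if their invariant-factor lists agree; the partition into similarity classes is {M1, M3}, {M2}.

2 classes: {M1, M3}, {M2}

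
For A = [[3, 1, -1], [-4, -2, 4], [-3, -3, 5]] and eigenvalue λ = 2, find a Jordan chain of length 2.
We seek v_1 ∈ ker((A - 2I)^2) \ ker(A - 2I), then set v_{i+1} = (A - 2I) v_i.

One such chain is v_1 = [[-1, 3, 1]]^T, v_2 = [[1, -4, -3]]^T. Check: (A - 2I) v_2 = [[0, 0, 0]]^T = 0.

v_1 = [[-1, 3, 1]]^T, v_2 = [[1, -4, -3]]^T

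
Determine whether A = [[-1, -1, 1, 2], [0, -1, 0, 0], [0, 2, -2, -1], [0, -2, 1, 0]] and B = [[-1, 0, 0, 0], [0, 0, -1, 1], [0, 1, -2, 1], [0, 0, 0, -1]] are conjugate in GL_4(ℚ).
No.

Both have characteristic polynomial (x + 1)^4, but the minimal polynomial of A is (x + 1)^3 while the minimal polynomial of B is (x + 1)^2. The minimal polynomial is a similarity invariant, so A and B are not similar.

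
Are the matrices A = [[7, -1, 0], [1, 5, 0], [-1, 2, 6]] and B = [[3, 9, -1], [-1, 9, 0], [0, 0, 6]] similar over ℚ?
Two matrices over a field are similar if and only if they have the same invariant factors.

Both A and B have characteristic polynomial (x - 6)^3 and minimal polynomial (x - 6)^3. Computing further, both have invariant factors (x - 6)^3. Hence A and B are similar.

Yes.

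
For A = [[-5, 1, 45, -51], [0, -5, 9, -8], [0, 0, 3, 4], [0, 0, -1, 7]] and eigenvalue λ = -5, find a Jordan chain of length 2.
We seek v_1 ∈ ker((A + 5I)^2) \ ker(A + 5I), then set v_{i+1} = (A + 5I) v_i.

One such chain is v_1 = [[3, 1, 0, 0]]^T, v_2 = [[1, 0, 0, 0]]^T. Check: (A + 5I) v_2 = [[0, 0, 0, 0]]^T = 0.

v_1 = [[3, 1, 0, 0]]^T, v_2 = [[1, 0, 0, 0]]^T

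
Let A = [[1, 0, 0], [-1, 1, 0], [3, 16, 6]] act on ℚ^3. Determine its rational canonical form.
The invariant factors of A (the non-unit diagonal entries of the Smith normal form of xI - A over ℚ[x]) are (x - 6)(x - 1)^2, each dividing the next. The characteristic polynomial is their product, (x - 6)(x - 1)^2.

The rational canonical form is the block-diagonal matrix of companion matrices C(f_i):
R = [[0, 0, 6], [1, 0, -13], [0, 1, 8]].

R = [[0, 0, 6], [1, 0, -13], [0, 1, 8]]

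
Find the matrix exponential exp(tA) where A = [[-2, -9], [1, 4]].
e^{tA} = [[(1 - 3*t)*e^{t}, -9*t*e^{t}], [t*e^{t}, (3*t + 1)*e^{t}]]

A has Jordan form J = [[1, 1], [0, 1]] with A = PJP^{-1}, so e^{tA} = P e^{tJ} P^{-1}.

For a Jordan block J_k(λ), e^{tJ_k(λ)} = e^{λt} · (I + tN + t^2 N^2/2! + ... + t^{k-1} N^{k-1}/(k-1)!) where N is the nilpotent superdiagonal part.

Assembling the blocks and conjugating back gives the entries of e^{tA} as shown above.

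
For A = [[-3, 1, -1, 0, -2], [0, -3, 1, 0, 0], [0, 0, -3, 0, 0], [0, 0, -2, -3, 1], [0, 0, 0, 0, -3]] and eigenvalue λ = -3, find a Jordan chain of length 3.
We seek v_1 ∈ ker((A + 3I)^3) \ ker((A + 3I)^2), then set v_{i+1} = (A + 3I) v_i.

One such chain is v_1 = [[2, 1, 1, -2, 0]]^T, v_2 = [[0, 1, 0, -2, 0]]^T, v_3 = [[1, 0, 0, 0, 0]]^T. Check: (A + 3I) v_3 = [[0, 0, 0, 0, 0]]^T = 0.

v_1 = [[2, 1, 1, -2, 0]]^T, v_2 = [[0, 1, 0, -2, 0]]^T, v_3 = [[1, 0, 0, 0, 0]]^T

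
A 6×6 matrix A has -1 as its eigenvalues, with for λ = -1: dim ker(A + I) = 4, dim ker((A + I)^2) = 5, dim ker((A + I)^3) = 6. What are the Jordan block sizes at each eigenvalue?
λ = -1: successive nullity increments [4, 1, 1] count blocks of size ≥ k; block sizes are [3, 1, 1, 1].

Jordan blocks: (-1, 3), (-1, 1), (-1, 1), (-1, 1)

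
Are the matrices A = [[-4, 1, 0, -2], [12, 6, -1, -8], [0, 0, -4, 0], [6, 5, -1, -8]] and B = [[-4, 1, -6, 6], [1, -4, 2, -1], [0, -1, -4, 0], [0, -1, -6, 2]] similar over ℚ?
Two matrices over a field are similar if and only if they have the same invariant factors.

Both A and B have characteristic polynomial (x - 2)(x + 4)^3 and minimal polynomial (x - 2)(x + 4)^3. Computing further, both have invariant factors (x - 2)(x + 4)^3. Hence A and B are similar.

Yes.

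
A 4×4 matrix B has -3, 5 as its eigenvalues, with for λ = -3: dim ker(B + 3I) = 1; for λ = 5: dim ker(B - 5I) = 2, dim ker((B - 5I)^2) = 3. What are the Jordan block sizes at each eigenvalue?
Jordan blocks: (-3, 1), (5, 2), (5, 1)

λ = -3: successive nullity increments [1] count blocks of size ≥ k; block sizes are [1].
λ = 5: successive nullity increments [2, 1] count blocks of size ≥ k; block sizes are [2, 1].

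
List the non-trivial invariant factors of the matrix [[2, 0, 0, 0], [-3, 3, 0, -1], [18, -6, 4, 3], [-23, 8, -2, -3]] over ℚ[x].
(x - 2)^2(x - 1)^2

The Jordan structure of A has elementary divisors (x - 1)^2, (x - 2)^2. Arranging the block sizes at each eigenvalue in decreasing order and taking row products gives the invariant factors.

Invariant factors (smallest first, each dividing the next): (x - 2)^2(x - 1)^2.

Check: the last factor (x - 2)^2(x - 1)^2 is the minimal polynomial, and the product (x - 2)^2(x - 1)^2 is the characteristic polynomial.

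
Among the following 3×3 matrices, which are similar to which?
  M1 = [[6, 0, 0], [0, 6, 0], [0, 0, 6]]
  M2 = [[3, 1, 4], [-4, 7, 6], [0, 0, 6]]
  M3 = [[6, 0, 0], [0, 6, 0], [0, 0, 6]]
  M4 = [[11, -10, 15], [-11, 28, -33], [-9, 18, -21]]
3 classes: {M1, M3}, {M2}, {M4}

Characteristic polynomials: χ_{M1} = (x - 6)^3, χ_{M2} = (x - 6)(x - 5)^2, χ_{M3} = (x - 6)^3, χ_{M4} = (x - 6)^3.

{M1, M3}: invariant factors x - 6, x - 6, x - 6.

{M2}: invariant factors (x - 6)(x - 5)^2.

{M4}: invariant factors x - 6, (x - 6)^2.

Matrices are similar if and only if their invariant-factor lists agree; the partition into similarity classes is {M1, M3}, {M2}, {M4}.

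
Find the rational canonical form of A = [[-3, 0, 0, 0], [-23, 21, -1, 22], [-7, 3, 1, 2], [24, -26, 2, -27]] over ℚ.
R = [[-3, 0, 0, 0], [0, 0, 0, 24], [0, 1, 0, 2], [0, 0, 1, -5]]

The invariant factors of A (the non-unit diagonal entries of the Smith normal form of xI - A over ℚ[x]) are x + 3, (x - 2)(x + 3)(x + 4), each dividing the next. The characteristic polynomial is their product, (x - 2)(x + 3)^2(x + 4).

The rational canonical form is the block-diagonal matrix of companion matrices C(f_i):
R = [[-3, 0, 0, 0], [0, 0, 0, 24], [0, 1, 0, 2], [0, 0, 1, -5]].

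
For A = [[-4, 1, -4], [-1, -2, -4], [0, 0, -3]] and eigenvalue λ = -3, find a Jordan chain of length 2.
We seek v_1 ∈ ker((A + 3I)^2) \ ker(A + 3I), then set v_{i+1} = (A + 3I) v_i.

One such chain is v_1 = [[-2, -9, -2]]^T, v_2 = [[1, 1, 0]]^T. Check: (A + 3I) v_2 = [[0, 0, 0]]^T = 0.

v_1 = [[-2, -9, -2]]^T, v_2 = [[1, 1, 0]]^T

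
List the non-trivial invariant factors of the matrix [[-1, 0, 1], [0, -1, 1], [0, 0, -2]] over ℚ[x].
The Jordan structure of A has elementary divisors (x + 2), (x + 1), (x + 1). Arranging the block sizes at each eigenvalue in decreasing order and taking row products gives the invariant factors.

Invariant factors (smallest first, each dividing the next): x + 1, (x + 1)(x + 2).

Check: the last factor (x + 1)(x + 2) is the minimal polynomial, and the product (x + 1)^2(x + 2) is the characteristic polynomial.

x + 1, (x + 1)(x + 2)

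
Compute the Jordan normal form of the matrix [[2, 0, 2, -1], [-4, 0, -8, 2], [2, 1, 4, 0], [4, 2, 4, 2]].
J = [[2, 1, 0, 0], [0, 2, 0, 0], [0, 0, 2, 1], [0, 0, 0, 2]]

The characteristic polynomial is det(xI - A) = (x - 2)^4, so the eigenvalues are 2 (algebraic multiplicity 4).

For λ = 2: rank(A - 2I) = 2, rank((A - 2I)^2) = 0. The eigenspace has dimension 4 - 2 = 2, so there are 2 Jordan blocks; the rank sequence gives block sizes [2, 2].

Assembling the blocks gives the Jordan form J above.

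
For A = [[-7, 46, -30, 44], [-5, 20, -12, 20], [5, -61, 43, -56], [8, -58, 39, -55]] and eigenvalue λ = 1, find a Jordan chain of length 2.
v_1 = [[0, 2, 3, 0]]^T, v_2 = [[2, 2, 4, 1]]^T

We seek v_1 ∈ ker((A - I)^2) \ ker(A - I), then set v_{i+1} = (A - I) v_i.

One such chain is v_1 = [[0, 2, 3, 0]]^T, v_2 = [[2, 2, 4, 1]]^T. Check: (A - I) v_2 = [[0, 0, 0, 0]]^T = 0.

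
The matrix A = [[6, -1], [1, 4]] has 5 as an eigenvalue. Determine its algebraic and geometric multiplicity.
algebraic multiplicity 2, geometric multiplicity 1

The characteristic polynomial is (x - 5)^2, so the factor x - 5 appears with exponent 2: the algebraic multiplicity is 2.

rank(A - 5I) = 1, so the eigenspace has dimension 2 - 1 = 1: the geometric multiplicity is 1.

Since 1 < 2, A is not diagonalizable.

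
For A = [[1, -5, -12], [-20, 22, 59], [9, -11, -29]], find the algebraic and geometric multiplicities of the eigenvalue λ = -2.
The characteristic polynomial is (x + 2)^3, so the factor x + 2 appears with exponent 3: the algebraic multiplicity is 3.

rank(A + 2I) = 2, so the eigenspace has dimension 3 - 2 = 1: the geometric multiplicity is 1.

Since 1 < 3, A is not diagonalizable.

algebraic multiplicity 3, geometric multiplicity 1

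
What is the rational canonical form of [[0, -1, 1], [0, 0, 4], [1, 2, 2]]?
The invariant factors of A (the non-unit diagonal entries of the Smith normal form of xI - A over ℚ[x]) are (x - 4)(x^2 + 2x - 1), each dividing the next. The characteristic polynomial is their product, (x - 4)(x^2 + 2x - 1).

The rational canonical form is the block-diagonal matrix of companion matrices C(f_i):
R = [[0, 0, -4], [1, 0, 9], [0, 1, 2]].

Note the characteristic polynomial does not split into linear factors over ℚ, so A has no Jordan form over ℚ; the rational canonical form exists over any field.

R = [[0, 0, -4], [1, 0, 9], [0, 1, 2]]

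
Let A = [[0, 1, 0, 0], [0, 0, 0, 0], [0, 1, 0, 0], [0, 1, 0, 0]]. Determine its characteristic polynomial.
xI - A = [[x, -1, 0, 0], [0, x, 0, 0], [0, -1, x, 0], [0, -1, 0, x]].

Expanding det(xI - A) along the first row:
det(xI - A) = + (x)·det([[x, 0, 0], [-1, x, 0], [-1, 0, x]]) - (-1)·det([[0, 0, 0], [0, x, 0], [0, 0, x]]) + (0)·det([[0, x, 0], [0, -1, 0], [0, -1, x]]) - (0)·det([[0, x, 0], [0, -1, x], [0, -1, 0]]).

Evaluating gives χ_A(x) = x^4.

χ_A(x) = x^4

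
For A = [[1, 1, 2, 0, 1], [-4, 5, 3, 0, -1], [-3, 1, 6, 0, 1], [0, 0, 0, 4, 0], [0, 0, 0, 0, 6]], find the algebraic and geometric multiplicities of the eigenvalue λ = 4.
The characteristic polynomial is (x - 6)(x - 4)^4, so the factor x - 4 appears with exponent 4: the algebraic multiplicity is 4.

rank(A - 4I) = 3, so the eigenspace has dimension 5 - 3 = 2: the geometric multiplicity is 2.

Since 2 < 4, A is not diagonalizable.

algebraic multiplicity 4, geometric multiplicity 2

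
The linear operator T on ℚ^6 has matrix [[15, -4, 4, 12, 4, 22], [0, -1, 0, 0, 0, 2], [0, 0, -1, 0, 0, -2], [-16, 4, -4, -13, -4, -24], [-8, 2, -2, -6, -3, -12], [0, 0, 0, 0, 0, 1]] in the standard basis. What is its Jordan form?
The characteristic polynomial is det(xI - A) = (x - 1)^2(x + 1)^4, so the eigenvalues are -1 (algebraic multiplicity 4), 1 (algebraic multiplicity 2).

For λ = -1: rank(A + I) = 2. The eigenspace has dimension 6 - 2 = 4, so there are 4 Jordan blocks; the rank sequence gives block sizes [1, 1, 1, 1].

For λ = 1: rank(A - I) = 4. The eigenspace has dimension 6 - 4 = 2, so there are 2 Jordan blocks; the rank sequence gives block sizes [1, 1].

Assembling the blocks gives the Jordan form J above.

J = [[-1, 0, 0, 0, 0, 0], [0, -1, 0, 0, 0, 0], [0, 0, -1, 0, 0, 0], [0, 0, 0, -1, 0, 0], [0, 0, 0, 0, 1, 0], [0, 0, 0, 0, 0, 1]]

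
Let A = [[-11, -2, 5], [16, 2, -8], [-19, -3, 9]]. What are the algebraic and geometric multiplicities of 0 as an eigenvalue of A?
The characteristic polynomial is x^3, so the factor x appears with exponent 3: the algebraic multiplicity is 3.

rank(A) = 2, so the eigenspace has dimension 3 - 2 = 1: the geometric multiplicity is 1.

Since 1 < 3, A is not diagonalizable.

algebraic multiplicity 3, geometric multiplicity 1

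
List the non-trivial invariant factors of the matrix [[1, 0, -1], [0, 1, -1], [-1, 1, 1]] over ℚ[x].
(x - 1)^3

The Jordan structure of A has elementary divisors (x - 1)^3. Arranging the block sizes at each eigenvalue in decreasing order and taking row products gives the invariant factors.

Invariant factors (smallest first, each dividing the next): (x - 1)^3.

Check: the last factor (x - 1)^3 is the minimal polynomial, and the product (x - 1)^3 is the characteristic polynomial.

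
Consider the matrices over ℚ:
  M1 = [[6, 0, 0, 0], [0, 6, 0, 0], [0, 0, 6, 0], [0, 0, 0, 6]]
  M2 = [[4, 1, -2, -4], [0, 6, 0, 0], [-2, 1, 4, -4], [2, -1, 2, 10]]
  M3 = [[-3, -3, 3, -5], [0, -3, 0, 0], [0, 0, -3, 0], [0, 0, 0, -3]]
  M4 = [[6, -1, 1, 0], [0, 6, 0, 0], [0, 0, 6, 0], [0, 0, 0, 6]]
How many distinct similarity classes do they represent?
3 classes: {M1}, {M2, M4}, {M3}

Characteristic polynomials: χ_{M1} = (x - 6)^4, χ_{M2} = (x - 6)^4, χ_{M3} = (x + 3)^4, χ_{M4} = (x - 6)^4.

{M1}: invariant factors x - 6, x - 6, x - 6, x - 6.

{M2, M4}: invariant factors x - 6, x - 6, (x - 6)^2.

{M3}: invariant factors x + 3, x + 3, (x + 3)^2.

Matrices are similar if and only if their invariant-factor lists agree; the partition into similarity classes is {M1}, {M2, M4}, {M3}.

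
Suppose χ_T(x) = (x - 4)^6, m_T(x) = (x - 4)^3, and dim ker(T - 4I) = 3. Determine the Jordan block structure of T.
λ = 4: algebraic multiplicity 6 (exponent in χ_T), largest block size 3 (exponent in m_T), 3 blocks (geometric multiplicity). These force block sizes [3, 2, 1].

Jordan blocks: (4, 3), (4, 2), (4, 1)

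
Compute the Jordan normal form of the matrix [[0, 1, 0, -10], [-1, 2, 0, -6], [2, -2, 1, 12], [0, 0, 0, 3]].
J = [[1, 1, 0, 0], [0, 1, 0, 0], [0, 0, 1, 0], [0, 0, 0, 3]]

The characteristic polynomial is det(xI - A) = (x - 3)(x - 1)^3, so the eigenvalues are 1 (algebraic multiplicity 3), 3 (algebraic multiplicity 1).

For λ = 1: rank(A - I) = 2, rank((A - I)^2) = 1. The eigenspace has dimension 4 - 2 = 2, so there are 2 Jordan blocks; the rank sequence gives block sizes [2, 1].

For λ = 3: algebraic multiplicity 1 gives one 1×1 block.

Assembling the blocks gives the Jordan form J above.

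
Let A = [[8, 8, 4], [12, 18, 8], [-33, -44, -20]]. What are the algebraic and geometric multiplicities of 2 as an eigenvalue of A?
algebraic multiplicity 3, geometric multiplicity 2

The characteristic polynomial is (x - 2)^3, so the factor x - 2 appears with exponent 3: the algebraic multiplicity is 3.

rank(A - 2I) = 1, so the eigenspace has dimension 3 - 1 = 2: the geometric multiplicity is 2.

Since 2 < 3, A is not diagonalizable.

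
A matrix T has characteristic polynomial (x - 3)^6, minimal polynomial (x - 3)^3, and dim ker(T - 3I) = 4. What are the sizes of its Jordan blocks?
λ = 3: algebraic multiplicity 6 (exponent in χ_T), largest block size 3 (exponent in m_T), 4 blocks (geometric multiplicity). These force block sizes [3, 1, 1, 1].

Jordan blocks: (3, 3), (3, 1), (3, 1), (3, 1)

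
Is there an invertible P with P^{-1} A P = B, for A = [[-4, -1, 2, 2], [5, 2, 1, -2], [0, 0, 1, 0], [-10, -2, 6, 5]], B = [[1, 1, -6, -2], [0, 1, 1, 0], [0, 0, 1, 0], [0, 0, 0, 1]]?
Two matrices over a field are similar if and only if they have the same invariant factors.

Both A and B have characteristic polynomial (x - 1)^4 and minimal polynomial (x - 1)^3. Computing further, both have invariant factors x - 1, (x - 1)^3. Hence A and B are similar.

Yes.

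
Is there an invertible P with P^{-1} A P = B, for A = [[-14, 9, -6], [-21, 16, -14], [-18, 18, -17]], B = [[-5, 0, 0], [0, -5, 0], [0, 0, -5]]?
Both have characteristic polynomial (x + 5)^3, but the minimal polynomial of A is (x + 5)^2 while the minimal polynomial of B is x + 5. The minimal polynomial is a similarity invariant, so A and B are not similar.

No.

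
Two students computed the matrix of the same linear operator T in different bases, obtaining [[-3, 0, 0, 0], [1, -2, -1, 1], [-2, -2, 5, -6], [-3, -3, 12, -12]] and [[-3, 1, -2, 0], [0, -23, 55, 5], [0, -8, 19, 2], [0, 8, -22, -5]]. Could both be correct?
Two matrices over a field are similar if and only if they have the same invariant factors.

Both A and B have characteristic polynomial (x + 3)^4 and minimal polynomial (x + 3)^3. Computing further, both have invariant factors x + 3, (x + 3)^3. Hence A and B are similar.

Yes.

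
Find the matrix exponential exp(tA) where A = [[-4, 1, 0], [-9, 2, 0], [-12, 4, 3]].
A has Jordan form J = [[-1, 1, 0], [0, -1, 0], [0, 0, 3]] with A = PJP^{-1}, so e^{tA} = P e^{tJ} P^{-1}.

For a Jordan block J_k(λ), e^{tJ_k(λ)} = e^{λt} · (I + tN + t^2 N^2/2! + ... + t^{k-1} N^{k-1}/(k-1)!) where N is the nilpotent superdiagonal part.

Assembling the blocks and conjugating back gives the entries of e^{tA} as shown above.

e^{tA} = [[(1 - 3*t)*e^{-t}, t*e^{-t}, 0], [-9*t*e^{-t}, (3*t + 1)*e^{-t}, 0], [3*(1 - e^{4*t})*e^{-t}, (e^{4*t} - 1)*e^{-t}, e^{3*t}]]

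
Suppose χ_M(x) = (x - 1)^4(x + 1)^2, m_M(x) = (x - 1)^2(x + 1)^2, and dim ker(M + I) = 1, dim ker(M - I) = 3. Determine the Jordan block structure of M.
λ = -1: algebraic multiplicity 2 (exponent in χ_M), largest block size 2 (exponent in m_M), 1 block (geometric multiplicity). This forces block sizes [2].
λ = 1: algebraic multiplicity 4 (exponent in χ_M), largest block size 2 (exponent in m_M), 3 blocks (geometric multiplicity). These force block sizes [2, 1, 1].

Jordan blocks: (-1, 2), (1, 2), (1, 1), (1, 1)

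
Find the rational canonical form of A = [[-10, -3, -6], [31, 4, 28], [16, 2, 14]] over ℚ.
The invariant factors of A (the non-unit diagonal entries of the Smith normal form of xI - A over ℚ[x]) are (x - 5)(x^2 - 3x - 6), each dividing the next. The characteristic polynomial is their product, (x - 5)(x^2 - 3x - 6).

The rational canonical form is the block-diagonal matrix of companion matrices C(f_i):
R = [[0, 0, -30], [1, 0, -9], [0, 1, 8]].

Note the characteristic polynomial does not split into linear factors over ℚ, so A has no Jordan form over ℚ; the rational canonical form exists over any field.

R = [[0, 0, -30], [1, 0, -9], [0, 1, 8]]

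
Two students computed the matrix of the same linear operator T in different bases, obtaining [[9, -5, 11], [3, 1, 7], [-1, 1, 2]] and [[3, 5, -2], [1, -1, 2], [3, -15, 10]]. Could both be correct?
Both have characteristic polynomial (x - 4)^3, but the minimal polynomial of A is (x - 4)^3 while the minimal polynomial of B is (x - 4)^2. The minimal polynomial is a similarity invariant, so A and B are not similar.

No.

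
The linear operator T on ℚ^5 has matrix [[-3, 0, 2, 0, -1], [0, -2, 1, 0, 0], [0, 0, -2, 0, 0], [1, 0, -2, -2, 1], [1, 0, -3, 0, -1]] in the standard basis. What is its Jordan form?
The characteristic polynomial is det(xI - A) = (x + 2)^5, so the eigenvalues are -2 (algebraic multiplicity 5).

For λ = -2: rank(A + 2I) = 2, rank((A + 2I)^2) = 1, rank((A + 2I)^3) = 0. The eigenspace has dimension 5 - 2 = 3, so there are 3 Jordan blocks; the rank sequence gives block sizes [3, 1, 1].

Assembling the blocks gives the Jordan form J above.

J = [[-2, 1, 0, 0, 0], [0, -2, 1, 0, 0], [0, 0, -2, 0, 0], [0, 0, 0, -2, 0], [0, 0, 0, 0, -2]]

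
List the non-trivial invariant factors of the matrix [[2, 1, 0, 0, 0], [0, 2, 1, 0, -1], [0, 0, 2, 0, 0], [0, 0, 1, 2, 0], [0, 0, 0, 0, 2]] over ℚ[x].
The Jordan structure of A has elementary divisors (x - 2)^3, (x - 2)^2. Arranging the block sizes at each eigenvalue in decreasing order and taking row products gives the invariant factors.

Invariant factors (smallest first, each dividing the next): (x - 2)^2, (x - 2)^3.

Check: the last factor (x - 2)^3 is the minimal polynomial, and the product (x - 2)^5 is the characteristic polynomial.

(x - 2)^2, (x - 2)^3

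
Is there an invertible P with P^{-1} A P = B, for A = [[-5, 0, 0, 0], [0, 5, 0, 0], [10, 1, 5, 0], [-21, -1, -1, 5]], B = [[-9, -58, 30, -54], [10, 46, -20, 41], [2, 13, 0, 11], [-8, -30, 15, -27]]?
Yes.

Two matrices over a field are similar if and only if they have the same invariant factors.

Both A and B have characteristic polynomial (x - 5)^3(x + 5) and minimal polynomial (x - 5)^3(x + 5). Computing further, both have invariant factors (x - 5)^3(x + 5). Hence A and B are similar.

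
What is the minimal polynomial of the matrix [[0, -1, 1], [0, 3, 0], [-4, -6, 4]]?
m_A(x) = (x - 3)(x - 2)^2

The characteristic polynomial factors as (x - 3)(x - 2)^2. The minimal polynomial is ∏(x - λ)^{k_λ} where k_λ is the size of the largest Jordan block at λ.

For λ = 2: rank(A - 2I) = 2, and the largest Jordan block has size 2 (the smallest k with rank((A - 2I)^k) = rank((A - 2I)^(k+1))).
For λ = 3: rank(A - 3I) = 2, and the largest Jordan block has size 1 (the smallest k with rank((A - 3I)^k) = rank((A - 3I)^(k+1))).

So m_A(x) = (x - 3)(x - 2)^2.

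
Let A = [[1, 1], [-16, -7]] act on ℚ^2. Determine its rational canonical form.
The invariant factors of A (the non-unit diagonal entries of the Smith normal form of xI - A over ℚ[x]) are (x + 3)^2, each dividing the next. The characteristic polynomial is their product, (x + 3)^2.

The rational canonical form is the block-diagonal matrix of companion matrices C(f_i):
R = [[0, -9], [1, -6]].

R = [[0, -9], [1, -6]]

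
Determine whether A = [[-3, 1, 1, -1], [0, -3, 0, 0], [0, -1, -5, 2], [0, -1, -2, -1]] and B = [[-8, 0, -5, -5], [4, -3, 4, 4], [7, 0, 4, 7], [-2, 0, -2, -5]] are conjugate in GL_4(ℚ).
No.

Both have characteristic polynomial (x + 3)^4 and minimal polynomial (x + 3)^2. But rank(A + 3I) = 2 for A while rank(B + 3I) = 1 for B, so the number of Jordan blocks at λ = -3 differs. A and B are not similar.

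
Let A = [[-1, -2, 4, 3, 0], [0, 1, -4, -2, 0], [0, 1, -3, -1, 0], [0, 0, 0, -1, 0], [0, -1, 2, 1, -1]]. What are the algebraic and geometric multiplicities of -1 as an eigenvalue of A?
algebraic multiplicity 5, geometric multiplicity 3

The characteristic polynomial is (x + 1)^5, so the factor x + 1 appears with exponent 5: the algebraic multiplicity is 5.

rank(A + I) = 2, so the eigenspace has dimension 5 - 2 = 3: the geometric multiplicity is 3.

Since 3 < 5, A is not diagonalizable.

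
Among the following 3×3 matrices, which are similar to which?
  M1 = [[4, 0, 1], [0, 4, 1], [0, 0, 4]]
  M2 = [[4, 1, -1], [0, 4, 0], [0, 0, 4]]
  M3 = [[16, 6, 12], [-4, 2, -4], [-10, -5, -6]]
Characteristic polynomials: χ_{M1} = (x - 4)^3, χ_{M2} = (x - 4)^3, χ_{M3} = (x - 4)^3.

{M1, M2, M3}: invariant factors x - 4, (x - 4)^2.

Matrices are similar if and only if their invariant-factor lists agree; the partition into similarity classes is {M1, M2, M3}.

1 class: {M1, M2, M3}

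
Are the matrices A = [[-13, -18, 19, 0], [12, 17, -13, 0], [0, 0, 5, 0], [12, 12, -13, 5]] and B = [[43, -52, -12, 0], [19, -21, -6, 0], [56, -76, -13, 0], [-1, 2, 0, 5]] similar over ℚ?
Two matrices over a field are similar if and only if they have the same invariant factors.

Both A and B have characteristic polynomial (x - 5)^3(x + 1) and minimal polynomial (x - 5)^2(x + 1). Computing further, both have invariant factors x - 5, (x - 5)^2(x + 1). Hence A and B are similar.

Yes.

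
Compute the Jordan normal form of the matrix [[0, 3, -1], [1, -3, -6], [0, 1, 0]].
J = [[-1, 1, 0], [0, -1, 1], [0, 0, -1]]

The characteristic polynomial is det(xI - A) = (x + 1)^3, so the eigenvalues are -1 (algebraic multiplicity 3).

For λ = -1: rank(A + I) = 2, rank((A + I)^2) = 1, rank((A + I)^3) = 0. The eigenspace has dimension 3 - 2 = 1, so there is 1 Jordan block; the rank sequence gives block sizes [3].

Assembling the blocks gives the Jordan form J above.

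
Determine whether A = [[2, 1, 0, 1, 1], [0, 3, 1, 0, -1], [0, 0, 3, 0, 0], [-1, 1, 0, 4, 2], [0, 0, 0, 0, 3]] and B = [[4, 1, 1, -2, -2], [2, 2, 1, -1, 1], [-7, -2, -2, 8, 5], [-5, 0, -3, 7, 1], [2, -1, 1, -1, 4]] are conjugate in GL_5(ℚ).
Two matrices over a field are similar if and only if they have the same invariant factors.

Both A and B have characteristic polynomial (x - 3)^5 and minimal polynomial (x - 3)^3. Computing further, both have invariant factors (x - 3)^2, (x - 3)^3. Hence A and B are similar.

Yes.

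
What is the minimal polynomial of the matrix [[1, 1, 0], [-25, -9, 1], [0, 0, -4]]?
The characteristic polynomial factors as (x + 4)^3. The minimal polynomial is ∏(x - λ)^{k_λ} where k_λ is the size of the largest Jordan block at λ.

For λ = -4: rank(A + 4I) = 2, and the largest Jordan block has size 3 (the smallest k with rank((A + 4I)^k) = rank((A + 4I)^(k+1))).

So m_A(x) = (x + 4)^3.

m_A(x) = (x + 4)^3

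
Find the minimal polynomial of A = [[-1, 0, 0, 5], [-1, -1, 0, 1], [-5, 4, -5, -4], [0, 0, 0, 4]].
m_A(x) = (x - 4)(x + 1)^2(x + 5)

The characteristic polynomial factors as (x - 4)(x + 1)^2(x + 5). The minimal polynomial is ∏(x - λ)^{k_λ} where k_λ is the size of the largest Jordan block at λ.

For λ = -5: rank(A + 5I) = 3, and the largest Jordan block has size 1 (the smallest k with rank((A + 5I)^k) = rank((A + 5I)^(k+1))).
For λ = -1: rank(A + I) = 3, and the largest Jordan block has size 2 (the smallest k with rank((A + I)^k) = rank((A + I)^(k+1))).
For λ = 4: rank(A - 4I) = 3, and the largest Jordan block has size 1 (the smallest k with rank((A - 4I)^k) = rank((A - 4I)^(k+1))).

So m_A(x) = (x - 4)(x + 1)^2(x + 5).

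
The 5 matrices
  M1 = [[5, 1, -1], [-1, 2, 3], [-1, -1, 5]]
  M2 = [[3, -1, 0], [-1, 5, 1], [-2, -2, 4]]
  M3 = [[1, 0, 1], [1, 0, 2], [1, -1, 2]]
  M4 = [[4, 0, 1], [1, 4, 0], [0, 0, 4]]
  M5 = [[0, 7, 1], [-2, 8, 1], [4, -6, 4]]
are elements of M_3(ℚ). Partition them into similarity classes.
2 classes: {M1, M2, M4, M5}, {M3}

Characteristic polynomials: χ_{M1} = (x - 4)^3, χ_{M2} = (x - 4)^3, χ_{M3} = (x - 1)^3, χ_{M4} = (x - 4)^3, χ_{M5} = (x - 4)^3.

{M1, M2, M4, M5}: invariant factors (x - 4)^3.

{M3}: invariant factors (x - 1)^3.

Matrices are similar if and only if their invariant-factor lists agree; the partition into similarity classes is {M1, M2, M4, M5}, {M3}.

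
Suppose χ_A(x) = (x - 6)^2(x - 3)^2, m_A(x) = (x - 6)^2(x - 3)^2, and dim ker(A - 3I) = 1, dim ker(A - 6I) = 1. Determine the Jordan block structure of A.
λ = 3: algebraic multiplicity 2 (exponent in χ_A), largest block size 2 (exponent in m_A), 1 block (geometric multiplicity). This forces block sizes [2].
λ = 6: algebraic multiplicity 2 (exponent in χ_A), largest block size 2 (exponent in m_A), 1 block (geometric multiplicity). This forces block sizes [2].

Jordan blocks: (3, 2), (6, 2)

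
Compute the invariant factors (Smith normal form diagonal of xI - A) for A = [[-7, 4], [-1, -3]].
(x + 5)^2

The Jordan structure of A has elementary divisors (x + 5)^2. Arranging the block sizes at each eigenvalue in decreasing order and taking row products gives the invariant factors.

Invariant factors (smallest first, each dividing the next): (x + 5)^2.

Check: the last factor (x + 5)^2 is the minimal polynomial, and the product (x + 5)^2 is the characteristic polynomial.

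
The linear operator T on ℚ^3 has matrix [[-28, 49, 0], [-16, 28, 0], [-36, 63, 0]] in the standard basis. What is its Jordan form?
The characteristic polynomial is det(xI - A) = x^3, so the eigenvalues are 0 (algebraic multiplicity 3).

For λ = 0: rank(A) = 1, rank(A^2) = 0. The eigenspace has dimension 3 - 1 = 2, so there are 2 Jordan blocks; the rank sequence gives block sizes [2, 1].

Assembling the blocks gives the Jordan form J above.

J = [[0, 1, 0], [0, 0, 0], [0, 0, 0]]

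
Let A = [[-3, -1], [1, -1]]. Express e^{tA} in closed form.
e^{tA} = [[(1 - t)*e^{-2*t}, -t*e^{-2*t}], [t*e^{-2*t}, (t + 1)*e^{-2*t}]]

A has Jordan form J = [[-2, 1], [0, -2]] with A = PJP^{-1}, so e^{tA} = P e^{tJ} P^{-1}.

For a Jordan block J_k(λ), e^{tJ_k(λ)} = e^{λt} · (I + tN + t^2 N^2/2! + ... + t^{k-1} N^{k-1}/(k-1)!) where N is the nilpotent superdiagonal part.

Assembling the blocks and conjugating back gives the entries of e^{tA} as shown above.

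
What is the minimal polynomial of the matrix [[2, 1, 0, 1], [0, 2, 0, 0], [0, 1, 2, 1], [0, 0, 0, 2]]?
The characteristic polynomial factors as (x - 2)^4. The minimal polynomial is ∏(x - λ)^{k_λ} where k_λ is the size of the largest Jordan block at λ.

For λ = 2: rank(A - 2I) = 1, and the largest Jordan block has size 2 (the smallest k with rank((A - 2I)^k) = rank((A - 2I)^(k+1))).

So m_A(x) = (x - 2)^2.

m_A(x) = (x - 2)^2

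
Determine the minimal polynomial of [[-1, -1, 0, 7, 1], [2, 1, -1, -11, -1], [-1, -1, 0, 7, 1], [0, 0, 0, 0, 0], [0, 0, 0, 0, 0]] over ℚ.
m_A(x) = x^3

The characteristic polynomial factors as x^5. The minimal polynomial is ∏(x - λ)^{k_λ} where k_λ is the size of the largest Jordan block at λ.

For λ = 0: rank(A) = 2, and the largest Jordan block has size 3 (the smallest k with rank(A^k) = rank(A^(k+1))).

So m_A(x) = x^3.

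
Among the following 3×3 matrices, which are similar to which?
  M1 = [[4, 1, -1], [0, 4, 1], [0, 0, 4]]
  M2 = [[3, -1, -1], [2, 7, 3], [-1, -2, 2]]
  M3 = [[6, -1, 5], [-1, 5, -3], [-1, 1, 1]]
1 class: {M1, M2, M3}

Characteristic polynomials: χ_{M1} = (x - 4)^3, χ_{M2} = (x - 4)^3, χ_{M3} = (x - 4)^3.

{M1, M2, M3}: invariant factors (x - 4)^3.

Matrices are similar if and only if their invariant-factor lists agree; the partition into similarity classes is {M1, M2, M3}.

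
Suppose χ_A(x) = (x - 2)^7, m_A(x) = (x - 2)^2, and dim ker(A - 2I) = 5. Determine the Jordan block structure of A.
λ = 2: algebraic multiplicity 7 (exponent in χ_A), largest block size 2 (exponent in m_A), 5 blocks (geometric multiplicity). These force block sizes [2, 2, 1, 1, 1].

Jordan blocks: (2, 2), (2, 2), (2, 1), (2, 1), (2, 1)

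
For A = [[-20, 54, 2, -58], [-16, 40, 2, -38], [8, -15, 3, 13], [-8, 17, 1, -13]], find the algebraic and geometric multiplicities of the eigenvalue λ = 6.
The characteristic polynomial is (x - 6)(x - 4)^2(x + 4), so the factor x - 6 appears with exponent 1: the algebraic multiplicity is 1.

rank(A - 6I) = 3, so the eigenspace has dimension 4 - 3 = 1: the geometric multiplicity is 1.

algebraic multiplicity 1, geometric multiplicity 1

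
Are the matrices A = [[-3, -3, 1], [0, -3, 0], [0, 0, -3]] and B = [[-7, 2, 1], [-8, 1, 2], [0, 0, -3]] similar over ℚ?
Yes.

Two matrices over a field are similar if and only if they have the same invariant factors.

Both A and B have characteristic polynomial (x + 3)^3 and minimal polynomial (x + 3)^2. Computing further, both have invariant factors x + 3, (x + 3)^2. Hence A and B are similar.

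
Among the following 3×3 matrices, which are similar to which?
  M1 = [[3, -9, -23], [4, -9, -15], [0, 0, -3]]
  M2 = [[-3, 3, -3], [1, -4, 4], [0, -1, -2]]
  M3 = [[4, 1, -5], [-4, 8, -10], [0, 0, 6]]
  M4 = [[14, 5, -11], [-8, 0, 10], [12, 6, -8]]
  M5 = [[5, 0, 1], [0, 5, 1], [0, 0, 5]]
4 classes: {M1, M2}, {M3}, {M4}, {M5}

Characteristic polynomials: χ_{M1} = (x + 3)^3, χ_{M2} = (x + 3)^3, χ_{M3} = (x - 6)^3, χ_{M4} = (x - 4)^2(x + 2), χ_{M5} = (x - 5)^3.

{M1, M2}: invariant factors (x + 3)^3.

{M3}: invariant factors x - 6, (x - 6)^2.

{M4}: invariant factors (x - 4)^2(x + 2).

{M5}: invariant factors x - 5, (x - 5)^2.

Matrices are similar if and only if their invariant-factor lists agree; the partition into similarity classes is {M1, M2}, {M3}, {M4}, {M5}.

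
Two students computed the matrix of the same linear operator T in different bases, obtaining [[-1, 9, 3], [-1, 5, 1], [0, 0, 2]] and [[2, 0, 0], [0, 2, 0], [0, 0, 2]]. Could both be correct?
Both have characteristic polynomial (x - 2)^3, but the minimal polynomial of A is (x - 2)^2 while the minimal polynomial of B is x - 2. The minimal polynomial is a similarity invariant, so A and B are not similar.

No.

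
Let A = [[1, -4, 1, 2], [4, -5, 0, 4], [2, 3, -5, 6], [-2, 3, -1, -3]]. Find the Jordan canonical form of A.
The characteristic polynomial is det(xI - A) = (x + 3)^4, so the eigenvalues are -3 (algebraic multiplicity 4).

For λ = -3: rank(A + 3I) = 2, rank((A + 3I)^2) = 1, rank((A + 3I)^3) = 0. The eigenspace has dimension 4 - 2 = 2, so there are 2 Jordan blocks; the rank sequence gives block sizes [3, 1].

Assembling the blocks gives the Jordan form J above.

J = [[-3, 1, 0, 0], [0, -3, 1, 0], [0, 0, -3, 0], [0, 0, 0, -3]]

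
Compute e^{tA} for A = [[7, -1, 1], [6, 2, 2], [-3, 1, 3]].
e^{tA} = [[(3*t + 1)*e^{4*t}, -t*e^{4*t}, t*e^{4*t}], [6*t*e^{4*t}, (1 - 2*t)*e^{4*t}, 2*t*e^{4*t}], [-3*t*e^{4*t}, t*e^{4*t}, (1 - t)*e^{4*t}]]

A has Jordan form J = [[4, 1, 0], [0, 4, 0], [0, 0, 4]] with A = PJP^{-1}, so e^{tA} = P e^{tJ} P^{-1}.

For a Jordan block J_k(λ), e^{tJ_k(λ)} = e^{λt} · (I + tN + t^2 N^2/2! + ... + t^{k-1} N^{k-1}/(k-1)!) where N is the nilpotent superdiagonal part.

Assembling the blocks and conjugating back gives the entries of e^{tA} as shown above.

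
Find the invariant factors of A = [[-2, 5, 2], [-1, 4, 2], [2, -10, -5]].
The Jordan structure of A has elementary divisors (x + 1)^2, (x + 1). Arranging the block sizes at each eigenvalue in decreasing order and taking row products gives the invariant factors.

Invariant factors (smallest first, each dividing the next): x + 1, (x + 1)^2.

Check: the last factor (x + 1)^2 is the minimal polynomial, and the product (x + 1)^3 is the characteristic polynomial.

x + 1, (x + 1)^2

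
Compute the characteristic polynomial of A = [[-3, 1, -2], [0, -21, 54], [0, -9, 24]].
χ_A(x) = (x - 6)(x + 3)^2

xI - A = [[x + 3, -1, 2], [0, x + 21, -54], [0, 9, x - 24]].

Expanding det(xI - A) along the first row:
det(xI - A) = + (x + 3)·det([[x + 21, -54], [9, x - 24]]) - (-1)·det([[0, -54], [0, x - 24]]) + (2)·det([[0, x + 21], [0, 9]]).

Evaluating gives χ_A(x) = x^3 - 27x - 54 = (x - 6)(x + 3)^2.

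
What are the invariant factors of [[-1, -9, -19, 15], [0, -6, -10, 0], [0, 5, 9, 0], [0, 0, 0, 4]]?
The Jordan structure of A has elementary divisors (x + 1)^2, (x - 4), (x - 4). Arranging the block sizes at each eigenvalue in decreasing order and taking row products gives the invariant factors.

Invariant factors (smallest first, each dividing the next): x - 4, (x - 4)(x + 1)^2.

Check: the last factor (x - 4)(x + 1)^2 is the minimal polynomial, and the product (x - 4)^2(x + 1)^2 is the characteristic polynomial.

x - 4, (x - 4)(x + 1)^2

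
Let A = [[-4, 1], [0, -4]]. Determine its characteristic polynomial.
xI - A = [[x + 4, -1], [0, x + 4]].

Expanding det(xI - A) along the first row:
det(xI - A) = + (x + 4)·det([[x + 4]]) - (-1)·det([[0]]).

Evaluating gives χ_A(x) = x^2 + 8x + 16 = (x + 4)^2.

χ_A(x) = (x + 4)^2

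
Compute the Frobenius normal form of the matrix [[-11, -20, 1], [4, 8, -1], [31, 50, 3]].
The invariant factors of A (the non-unit diagonal entries of the Smith normal form of xI - A over ℚ[x]) are x^3 + 2x + 2, each dividing the next. The characteristic polynomial is their product, x^3 + 2x + 2.

The rational canonical form is the block-diagonal matrix of companion matrices C(f_i):
R = [[0, 0, -2], [1, 0, -2], [0, 1, 0]].

Note the characteristic polynomial does not split into linear factors over ℚ, so A has no Jordan form over ℚ; the rational canonical form exists over any field.

R = [[0, 0, -2], [1, 0, -2], [0, 1, 0]]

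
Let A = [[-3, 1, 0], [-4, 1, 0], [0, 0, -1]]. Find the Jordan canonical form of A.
J = [[-1, 1, 0], [0, -1, 0], [0, 0, -1]]

The characteristic polynomial is det(xI - A) = (x + 1)^3, so the eigenvalues are -1 (algebraic multiplicity 3).

For λ = -1: rank(A + I) = 1, rank((A + I)^2) = 0. The eigenspace has dimension 3 - 1 = 2, so there are 2 Jordan blocks; the rank sequence gives block sizes [2, 1].

Assembling the blocks gives the Jordan form J above.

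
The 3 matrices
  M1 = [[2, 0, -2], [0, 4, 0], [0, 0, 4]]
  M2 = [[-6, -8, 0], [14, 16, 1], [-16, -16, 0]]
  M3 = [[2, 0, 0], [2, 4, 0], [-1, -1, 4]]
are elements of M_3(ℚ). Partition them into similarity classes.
Characteristic polynomials: χ_{M1} = (x - 4)^2(x - 2), χ_{M2} = (x - 4)^2(x - 2), χ_{M3} = (x - 4)^2(x - 2).

{M1}: invariant factors x - 4, (x - 4)(x - 2).

{M2, M3}: invariant factors (x - 4)^2(x - 2).

Matrices are similar if and only if their invariant-factor lists agree; the partition into similarity classes is {M1}, {M2, M3}.

2 classes: {M1}, {M2, M3}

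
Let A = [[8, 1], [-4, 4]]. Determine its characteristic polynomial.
χ_A(x) = (x - 6)^2

xI - A = [[x - 8, -1], [4, x - 4]].

Expanding det(xI - A) along the first row:
det(xI - A) = + (x - 8)·det([[x - 4]]) - (-1)·det([[4]]).

Evaluating gives χ_A(x) = x^2 - 12x + 36 = (x - 6)^2.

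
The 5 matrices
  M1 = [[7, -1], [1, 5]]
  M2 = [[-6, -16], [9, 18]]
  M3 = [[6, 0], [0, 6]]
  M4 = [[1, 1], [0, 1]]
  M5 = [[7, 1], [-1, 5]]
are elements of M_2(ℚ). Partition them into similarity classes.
3 classes: {M1, M2, M5}, {M3}, {M4}

Characteristic polynomials: χ_{M1} = (x - 6)^2, χ_{M2} = (x - 6)^2, χ_{M3} = (x - 6)^2, χ_{M4} = (x - 1)^2, χ_{M5} = (x - 6)^2.

{M1, M2, M5}: invariant factors (x - 6)^2.

{M3}: invariant factors x - 6, x - 6.

{M4}: invariant factors (x - 1)^2.

Matrices are similar if and only if their invariant-factor lists agree; the partition into similarity classes is {M1, M2, M5}, {M3}, {M4}.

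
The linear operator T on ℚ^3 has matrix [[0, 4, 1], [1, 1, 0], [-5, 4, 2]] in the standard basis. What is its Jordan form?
J = [[1, 1, 0], [0, 1, 1], [0, 0, 1]]

The characteristic polynomial is det(xI - A) = (x - 1)^3, so the eigenvalues are 1 (algebraic multiplicity 3).

For λ = 1: rank(A - I) = 2, rank((A - I)^2) = 1, rank((A - I)^3) = 0. The eigenspace has dimension 3 - 2 = 1, so there is 1 Jordan block; the rank sequence gives block sizes [3].

Assembling the blocks gives the Jordan form J above.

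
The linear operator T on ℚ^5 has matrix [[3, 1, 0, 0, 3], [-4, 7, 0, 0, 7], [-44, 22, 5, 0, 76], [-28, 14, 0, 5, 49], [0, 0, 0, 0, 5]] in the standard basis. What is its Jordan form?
The characteristic polynomial is det(xI - A) = (x - 5)^5, so the eigenvalues are 5 (algebraic multiplicity 5).

For λ = 5: rank(A - 5I) = 2, rank((A - 5I)^2) = 1, rank((A - 5I)^3) = 0. The eigenspace has dimension 5 - 2 = 3, so there are 3 Jordan blocks; the rank sequence gives block sizes [3, 1, 1].

Assembling the blocks gives the Jordan form J above.

J = [[5, 1, 0, 0, 0], [0, 5, 1, 0, 0], [0, 0, 5, 0, 0], [0, 0, 0, 5, 0], [0, 0, 0, 0, 5]]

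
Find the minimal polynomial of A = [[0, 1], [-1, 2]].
m_A(x) = (x - 1)^2

The characteristic polynomial factors as (x - 1)^2. The minimal polynomial is ∏(x - λ)^{k_λ} where k_λ is the size of the largest Jordan block at λ.

For λ = 1: rank(A - I) = 1, and the largest Jordan block has size 2 (the smallest k with rank((A - I)^k) = rank((A - I)^(k+1))).

So m_A(x) = (x - 1)^2.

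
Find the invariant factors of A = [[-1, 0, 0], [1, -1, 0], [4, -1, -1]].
(x + 1)^3

The Jordan structure of A has elementary divisors (x + 1)^3. Arranging the block sizes at each eigenvalue in decreasing order and taking row products gives the invariant factors.

Invariant factors (smallest first, each dividing the next): (x + 1)^3.

Check: the last factor (x + 1)^3 is the minimal polynomial, and the product (x + 1)^3 is the characteristic polynomial.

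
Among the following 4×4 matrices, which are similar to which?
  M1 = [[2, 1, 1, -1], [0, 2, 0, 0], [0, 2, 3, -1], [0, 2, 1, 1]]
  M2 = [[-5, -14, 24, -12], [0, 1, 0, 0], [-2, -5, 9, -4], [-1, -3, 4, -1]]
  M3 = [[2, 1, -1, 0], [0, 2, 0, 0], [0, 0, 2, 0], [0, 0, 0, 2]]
3 classes: {M1}, {M2}, {M3}

Characteristic polynomials: χ_{M1} = (x - 2)^4, χ_{M2} = (x - 1)^4, χ_{M3} = (x - 2)^4.

{M1}: invariant factors (x - 2)^2, (x - 2)^2.

{M2}: invariant factors (x - 1)^2, (x - 1)^2.

{M3}: invariant factors x - 2, x - 2, (x - 2)^2.

Matrices are similar if and only if their invariant-factor lists agree; the partition into similarity classes is {M1}, {M2}, {M3}.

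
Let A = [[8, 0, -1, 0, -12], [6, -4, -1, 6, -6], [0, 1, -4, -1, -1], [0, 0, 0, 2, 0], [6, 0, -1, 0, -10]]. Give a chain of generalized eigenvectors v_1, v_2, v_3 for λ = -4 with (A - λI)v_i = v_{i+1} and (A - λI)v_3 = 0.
We seek v_1 ∈ ker((A + 4I)^3) \ ker((A + 4I)^2), then set v_{i+1} = (A + 4I) v_i.

One such chain is v_1 = [[0, 1, 0, 0, 0]]^T, v_2 = [[0, 0, 1, 0, 0]]^T, v_3 = [[-1, -1, 0, 0, -1]]^T. Check: (A + 4I) v_3 = [[0, 0, 0, 0, 0]]^T = 0.

v_1 = [[0, 1, 0, 0, 0]]^T, v_2 = [[0, 0, 1, 0, 0]]^T, v_3 = [[-1, -1, 0, 0, -1]]^T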